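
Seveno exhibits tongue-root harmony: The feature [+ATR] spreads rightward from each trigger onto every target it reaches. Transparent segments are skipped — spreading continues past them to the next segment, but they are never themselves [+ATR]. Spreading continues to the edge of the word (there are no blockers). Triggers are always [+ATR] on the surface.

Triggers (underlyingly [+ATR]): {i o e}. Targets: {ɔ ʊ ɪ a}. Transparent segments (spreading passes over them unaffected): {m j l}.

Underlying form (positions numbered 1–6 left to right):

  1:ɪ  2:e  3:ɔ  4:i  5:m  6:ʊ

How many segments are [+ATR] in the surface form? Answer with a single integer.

From /e/ at 2 rightward: 3 /ɔ/ → [+ATR]; 4 /i/ is itself a trigger — this domain ends here.
From /i/ at 4 rightward: 5 /m/ transparent; 6 /ʊ/ → [+ATR]; word edge.
Target with no active source: position 1 stays [-ATR].
[+ATR] positions on the surface: 2 3 4 6.

4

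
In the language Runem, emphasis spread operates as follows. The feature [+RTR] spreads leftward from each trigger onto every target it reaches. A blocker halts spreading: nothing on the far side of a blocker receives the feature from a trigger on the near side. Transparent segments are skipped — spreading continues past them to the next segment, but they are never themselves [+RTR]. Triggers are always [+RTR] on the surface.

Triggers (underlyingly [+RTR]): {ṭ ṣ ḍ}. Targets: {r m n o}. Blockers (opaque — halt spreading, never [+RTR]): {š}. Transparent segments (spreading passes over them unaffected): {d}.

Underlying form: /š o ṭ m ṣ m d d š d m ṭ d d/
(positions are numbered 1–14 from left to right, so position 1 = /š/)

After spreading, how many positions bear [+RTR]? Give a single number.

6

From /ṭ/ at 3 leftward: 2 /o/ → [+RTR]; 1 /š/ blocks.
From /ṣ/ at 5 leftward: 4 /m/ → [+RTR]; 3 /ṭ/ is itself a trigger — this domain ends here.
From /ṭ/ at 12 leftward: 11 /m/ → [+RTR]; 10 /d/ transparent; 9 /š/ blocks.
Target with no active source: position 6 stays [-emphatic].
[+RTR] positions on the surface: 2 3 4 5 11 12.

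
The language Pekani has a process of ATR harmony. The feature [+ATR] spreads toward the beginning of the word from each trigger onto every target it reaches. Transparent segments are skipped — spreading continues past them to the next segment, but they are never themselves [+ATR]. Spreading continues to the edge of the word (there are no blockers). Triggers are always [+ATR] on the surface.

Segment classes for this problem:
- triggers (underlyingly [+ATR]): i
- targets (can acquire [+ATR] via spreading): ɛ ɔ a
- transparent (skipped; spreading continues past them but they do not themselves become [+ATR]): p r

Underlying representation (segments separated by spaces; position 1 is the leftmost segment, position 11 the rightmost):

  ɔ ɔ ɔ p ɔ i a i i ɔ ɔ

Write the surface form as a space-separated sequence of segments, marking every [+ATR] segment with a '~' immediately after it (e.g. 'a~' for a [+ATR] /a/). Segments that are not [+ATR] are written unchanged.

ɔ~ ɔ~ ɔ~ p ɔ~ i~ a~ i~ i~ ɔ ɔ

From /i/ at 6 leftward: 5 /ɔ/ → [+ATR]; 4 /p/ transparent; 3 /ɔ/ → [+ATR]; 2 /ɔ/ → [+ATR]; 1 /ɔ/ → [+ATR]; word edge.
From /i/ at 8 leftward: 7 /a/ → [+ATR]; 6 /i/ is itself a trigger — this domain ends here.
From /i/ at 9 leftward: 8 /i/ is itself a trigger — this domain ends here.
Targets with no active source: positions 10 11 stay [-ATR].
[+ATR] positions on the surface: 1 2 3 5 6 7 8 9.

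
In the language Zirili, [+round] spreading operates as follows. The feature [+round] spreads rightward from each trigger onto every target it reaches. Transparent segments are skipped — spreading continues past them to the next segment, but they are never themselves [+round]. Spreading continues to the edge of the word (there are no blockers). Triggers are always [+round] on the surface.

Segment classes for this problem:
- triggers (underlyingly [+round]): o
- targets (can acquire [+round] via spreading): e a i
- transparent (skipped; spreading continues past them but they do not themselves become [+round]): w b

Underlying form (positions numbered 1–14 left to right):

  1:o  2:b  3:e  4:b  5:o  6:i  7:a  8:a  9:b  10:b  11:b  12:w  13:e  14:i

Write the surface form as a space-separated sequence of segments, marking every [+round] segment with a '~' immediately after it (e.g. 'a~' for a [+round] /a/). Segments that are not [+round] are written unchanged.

From /o/ at 1 rightward: 2 /b/ transparent; 3 /e/ → [+round]; 4 /b/ transparent; 5 /o/ is itself a trigger — this domain ends here.
From /o/ at 5 rightward: 6 /i/ → [+round]; 7 /a/ → [+round]; 8 /a/ → [+round]; 9 /b/ transparent; 10 /b/ transparent; 11 /b/ transparent; 12 /w/ transparent; 13 /e/ → [+round]; 14 /i/ → [+round]; word edge.
[+round] positions on the surface: 1 3 5 6 7 8 13 14.

o~ b e~ b o~ i~ a~ a~ b b b w e~ i~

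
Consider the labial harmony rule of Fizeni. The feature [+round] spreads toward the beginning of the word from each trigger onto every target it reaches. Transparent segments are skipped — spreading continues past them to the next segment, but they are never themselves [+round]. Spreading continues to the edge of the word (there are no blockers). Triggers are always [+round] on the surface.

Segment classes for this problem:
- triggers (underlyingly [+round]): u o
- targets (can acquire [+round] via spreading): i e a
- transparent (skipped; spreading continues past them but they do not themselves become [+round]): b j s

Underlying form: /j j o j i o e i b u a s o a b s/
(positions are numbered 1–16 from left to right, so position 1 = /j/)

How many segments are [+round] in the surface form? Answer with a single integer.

From /o/ at 3 leftward: 2 /j/ transparent; 1 /j/ transparent; word edge.
From /o/ at 6 leftward: 5 /i/ → [+round]; 4 /j/ transparent; 3 /o/ is itself a trigger — this domain ends here.
From /u/ at 10 leftward: 9 /b/ transparent; 8 /i/ → [+round]; 7 /e/ → [+round]; 6 /o/ is itself a trigger — this domain ends here.
From /o/ at 13 leftward: 12 /s/ transparent; 11 /a/ → [+round]; 10 /u/ is itself a trigger — this domain ends here.
Target with no active source: position 14 stays [-round].
[+round] positions on the surface: 3 5 6 7 8 10 11 13.

8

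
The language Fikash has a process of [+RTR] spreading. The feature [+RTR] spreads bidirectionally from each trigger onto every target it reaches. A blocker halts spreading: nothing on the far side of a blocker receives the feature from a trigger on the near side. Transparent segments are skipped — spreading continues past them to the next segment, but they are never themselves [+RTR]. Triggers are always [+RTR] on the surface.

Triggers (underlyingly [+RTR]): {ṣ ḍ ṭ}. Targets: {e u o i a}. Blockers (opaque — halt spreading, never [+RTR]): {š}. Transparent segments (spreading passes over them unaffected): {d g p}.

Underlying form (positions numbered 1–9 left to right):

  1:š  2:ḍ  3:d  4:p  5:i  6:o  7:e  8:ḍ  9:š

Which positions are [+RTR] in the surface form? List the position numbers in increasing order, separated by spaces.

2 5 6 7 8

From /ḍ/ at 2 rightward: 3 /d/ transparent; 4 /p/ transparent; 5 /i/ → [+RTR]; 6 /o/ → [+RTR]; 7 /e/ → [+RTR]; 8 /ḍ/ is itself a trigger — this domain ends here.
From /ḍ/ at 2 leftward: 1 /š/ blocks.
From /ḍ/ at 8 rightward: 9 /š/ blocks.
From /ḍ/ at 8 leftward: 7 /e/ → [+RTR]; 6 /o/ → [+RTR]; 5 /i/ → [+RTR]; 4 /p/ transparent; 3 /d/ transparent; 2 /ḍ/ is itself a trigger — this domain ends here.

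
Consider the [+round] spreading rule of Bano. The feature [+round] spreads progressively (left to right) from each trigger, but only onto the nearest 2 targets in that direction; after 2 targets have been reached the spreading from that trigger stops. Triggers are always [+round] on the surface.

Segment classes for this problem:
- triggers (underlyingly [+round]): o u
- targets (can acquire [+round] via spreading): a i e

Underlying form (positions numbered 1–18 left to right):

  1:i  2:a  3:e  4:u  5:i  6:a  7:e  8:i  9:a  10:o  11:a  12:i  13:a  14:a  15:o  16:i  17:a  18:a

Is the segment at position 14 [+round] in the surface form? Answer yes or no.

From /u/ at 4 rightward: 5 /i/ → [+round]; 6 /a/ → [+round]; bound reached.
From /o/ at 10 rightward: 11 /a/ → [+round]; 12 /i/ → [+round]; bound reached.
From /o/ at 15 rightward: 16 /i/ → [+round]; 17 /a/ → [+round]; bound reached.
Targets with no active source: positions 1 2 3 7 8 9 13 14 18 stay [-round].
[+round] positions on the surface: 4 5 6 10 11 12 15 16 17.

no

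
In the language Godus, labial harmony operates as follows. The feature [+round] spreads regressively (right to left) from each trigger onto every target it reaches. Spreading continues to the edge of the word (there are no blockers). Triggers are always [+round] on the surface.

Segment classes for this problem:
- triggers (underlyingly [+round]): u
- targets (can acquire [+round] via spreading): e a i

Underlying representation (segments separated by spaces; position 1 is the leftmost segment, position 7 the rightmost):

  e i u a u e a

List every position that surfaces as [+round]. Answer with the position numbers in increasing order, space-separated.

From /u/ at 3 leftward: 2 /i/ → [+round]; 1 /e/ → [+round]; word edge.
From /u/ at 5 leftward: 4 /a/ → [+round]; 3 /u/ is itself a trigger — this domain ends here.
Targets with no active source: positions 6 7 stay [-round].

1 2 3 4 5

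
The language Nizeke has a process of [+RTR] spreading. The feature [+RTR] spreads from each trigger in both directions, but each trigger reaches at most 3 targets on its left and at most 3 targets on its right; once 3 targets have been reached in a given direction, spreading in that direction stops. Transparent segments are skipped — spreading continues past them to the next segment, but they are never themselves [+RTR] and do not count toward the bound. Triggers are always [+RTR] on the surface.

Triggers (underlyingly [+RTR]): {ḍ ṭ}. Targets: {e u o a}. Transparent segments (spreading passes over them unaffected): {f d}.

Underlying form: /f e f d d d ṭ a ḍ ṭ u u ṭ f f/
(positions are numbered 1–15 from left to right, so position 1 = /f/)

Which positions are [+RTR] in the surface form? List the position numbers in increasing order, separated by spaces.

2 7 8 9 10 11 12 13

From /ṭ/ at 7 rightward: 8 /a/ → [+RTR]; 9 /ḍ/ is itself a trigger — this domain ends here.
From /ṭ/ at 7 leftward: 6 /d/ transparent; 5 /d/ transparent; 4 /d/ transparent; 3 /f/ transparent; 2 /e/ → [+RTR]; 1 /f/ transparent; word edge.
From /ḍ/ at 9 rightward: 10 /ṭ/ is itself a trigger — this domain ends here.
From /ḍ/ at 9 leftward: 8 /a/ → [+RTR]; 7 /ṭ/ is itself a trigger — this domain ends here.
From /ṭ/ at 10 rightward: 11 /u/ → [+RTR]; 12 /u/ → [+RTR]; 13 /ṭ/ is itself a trigger — this domain ends here.
From /ṭ/ at 10 leftward: 9 /ḍ/ is itself a trigger — this domain ends here.
From /ṭ/ at 13 rightward: 14 /f/ transparent; 15 /f/ transparent; word edge.
From /ṭ/ at 13 leftward: 12 /u/ → [+RTR]; 11 /u/ → [+RTR]; 10 /ṭ/ is itself a trigger — this domain ends here.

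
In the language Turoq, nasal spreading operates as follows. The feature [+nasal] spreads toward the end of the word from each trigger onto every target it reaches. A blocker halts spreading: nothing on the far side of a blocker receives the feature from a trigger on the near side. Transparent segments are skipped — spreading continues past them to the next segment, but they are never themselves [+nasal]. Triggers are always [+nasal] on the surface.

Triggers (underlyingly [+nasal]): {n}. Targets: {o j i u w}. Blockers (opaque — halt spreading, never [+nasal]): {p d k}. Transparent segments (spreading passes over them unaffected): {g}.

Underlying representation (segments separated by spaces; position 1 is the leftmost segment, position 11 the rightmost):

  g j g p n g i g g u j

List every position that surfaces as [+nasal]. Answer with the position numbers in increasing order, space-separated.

5 7 10 11

From /n/ at 5 rightward: 6 /g/ transparent; 7 /i/ → [+nasal]; 8 /g/ transparent; 9 /g/ transparent; 10 /u/ → [+nasal]; 11 /j/ → [+nasal]; word edge.
Target with no active source: position 2 stays [-nasal].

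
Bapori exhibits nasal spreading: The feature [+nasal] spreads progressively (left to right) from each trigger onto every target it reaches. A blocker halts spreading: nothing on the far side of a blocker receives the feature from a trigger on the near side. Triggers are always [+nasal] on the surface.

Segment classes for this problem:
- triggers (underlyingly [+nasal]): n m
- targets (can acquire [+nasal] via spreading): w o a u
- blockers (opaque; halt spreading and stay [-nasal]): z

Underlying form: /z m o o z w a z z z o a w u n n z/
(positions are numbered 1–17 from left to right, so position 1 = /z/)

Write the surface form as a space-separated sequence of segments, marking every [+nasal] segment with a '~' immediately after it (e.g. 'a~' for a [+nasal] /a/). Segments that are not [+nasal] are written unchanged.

From /m/ at 2 rightward: 3 /o/ → [+nasal]; 4 /o/ → [+nasal]; 5 /z/ blocks.
From /n/ at 15 rightward: 16 /n/ is itself a trigger — this domain ends here.
From /n/ at 16 rightward: 17 /z/ blocks.
Targets with no active source: positions 6 7 11 12 13 14 stay [-nasal].
[+nasal] positions on the surface: 2 3 4 15 16.

z m~ o~ o~ z w a z z z o a w u n~ n~ z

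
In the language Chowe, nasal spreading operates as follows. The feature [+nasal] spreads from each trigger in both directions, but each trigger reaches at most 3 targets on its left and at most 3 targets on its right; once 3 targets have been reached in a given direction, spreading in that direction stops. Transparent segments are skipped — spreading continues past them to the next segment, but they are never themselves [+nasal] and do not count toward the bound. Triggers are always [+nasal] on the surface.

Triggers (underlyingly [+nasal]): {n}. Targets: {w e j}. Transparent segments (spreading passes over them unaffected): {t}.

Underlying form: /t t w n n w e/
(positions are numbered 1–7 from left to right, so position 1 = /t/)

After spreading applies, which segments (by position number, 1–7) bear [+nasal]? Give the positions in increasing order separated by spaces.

From /n/ at 4 rightward: 5 /n/ is itself a trigger — this domain ends here.
From /n/ at 4 leftward: 3 /w/ → [+nasal]; 2 /t/ transparent; 1 /t/ transparent; word edge.
From /n/ at 5 rightward: 6 /w/ → [+nasal]; 7 /e/ → [+nasal]; word edge.
From /n/ at 5 leftward: 4 /n/ is itself a trigger — this domain ends here.

3 4 5 6 7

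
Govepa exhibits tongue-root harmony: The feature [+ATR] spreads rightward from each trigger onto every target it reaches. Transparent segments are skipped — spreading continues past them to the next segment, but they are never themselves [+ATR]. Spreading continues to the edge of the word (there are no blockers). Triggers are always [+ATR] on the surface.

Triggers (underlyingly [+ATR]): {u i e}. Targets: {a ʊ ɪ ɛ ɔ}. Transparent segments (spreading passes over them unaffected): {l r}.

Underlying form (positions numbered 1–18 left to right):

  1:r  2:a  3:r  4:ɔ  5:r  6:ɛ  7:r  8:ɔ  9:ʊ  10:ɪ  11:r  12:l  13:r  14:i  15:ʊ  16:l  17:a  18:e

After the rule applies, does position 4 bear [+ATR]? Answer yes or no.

no

From /i/ at 14 rightward: 15 /ʊ/ → [+ATR]; 16 /l/ transparent; 17 /a/ → [+ATR]; 18 /e/ is itself a trigger — this domain ends here.
From /e/ at 18 rightward: word edge.
Targets with no active source: positions 2 4 6 8 9 10 stay [-ATR].
[+ATR] positions on the surface: 14 15 17 18.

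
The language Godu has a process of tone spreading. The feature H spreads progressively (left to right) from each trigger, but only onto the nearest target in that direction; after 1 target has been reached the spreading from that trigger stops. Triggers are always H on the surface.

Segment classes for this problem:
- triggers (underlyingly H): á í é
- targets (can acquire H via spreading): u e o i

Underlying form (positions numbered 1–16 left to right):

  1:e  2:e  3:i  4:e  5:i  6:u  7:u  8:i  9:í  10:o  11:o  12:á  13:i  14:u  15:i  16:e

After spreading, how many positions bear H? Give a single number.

From /í/ at 9 rightward: 10 /o/ → H; bound reached.
From /á/ at 12 rightward: 13 /i/ → H; bound reached.
Targets with no active source: positions 1 2 3 4 5 6 7 8 11 14 15 16 stay [-high tone].
H positions on the surface: 9 10 12 13.

4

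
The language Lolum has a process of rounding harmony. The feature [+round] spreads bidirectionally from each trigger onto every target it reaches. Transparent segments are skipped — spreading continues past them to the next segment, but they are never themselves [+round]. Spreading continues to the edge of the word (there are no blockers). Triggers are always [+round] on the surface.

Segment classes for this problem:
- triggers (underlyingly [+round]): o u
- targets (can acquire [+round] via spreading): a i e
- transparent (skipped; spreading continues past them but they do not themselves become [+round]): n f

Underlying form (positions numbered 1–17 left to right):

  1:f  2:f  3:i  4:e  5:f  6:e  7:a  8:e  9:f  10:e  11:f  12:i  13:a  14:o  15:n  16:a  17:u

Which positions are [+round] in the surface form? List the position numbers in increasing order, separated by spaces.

From /o/ at 14 rightward: 15 /n/ transparent; 16 /a/ → [+round]; 17 /u/ is itself a trigger — this domain ends here.
From /o/ at 14 leftward: 13 /a/ → [+round]; 12 /i/ → [+round]; 11 /f/ transparent; 10 /e/ → [+round]; 9 /f/ transparent; 8 /e/ → [+round]; 7 /a/ → [+round]; 6 /e/ → [+round]; 5 /f/ transparent; 4 /e/ → [+round]; 3 /i/ → [+round]; 2 /f/ transparent; 1 /f/ transparent; word edge.
From /u/ at 17 rightward: word edge.
From /u/ at 17 leftward: 16 /a/ → [+round]; 15 /n/ transparent; 14 /o/ is itself a trigger — this domain ends here.

3 4 6 7 8 10 12 13 14 16 17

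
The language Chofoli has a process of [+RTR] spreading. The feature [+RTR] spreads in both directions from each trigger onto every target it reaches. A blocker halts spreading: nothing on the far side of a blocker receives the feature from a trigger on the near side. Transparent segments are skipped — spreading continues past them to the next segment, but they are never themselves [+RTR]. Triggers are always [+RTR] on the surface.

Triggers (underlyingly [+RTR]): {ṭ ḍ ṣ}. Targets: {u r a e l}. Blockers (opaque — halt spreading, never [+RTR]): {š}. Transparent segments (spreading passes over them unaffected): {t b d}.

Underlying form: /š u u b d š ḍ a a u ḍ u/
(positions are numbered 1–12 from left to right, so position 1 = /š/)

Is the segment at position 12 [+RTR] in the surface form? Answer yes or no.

yes

From /ḍ/ at 7 rightward: 8 /a/ → [+RTR]; 9 /a/ → [+RTR]; 10 /u/ → [+RTR]; 11 /ḍ/ is itself a trigger — this domain ends here.
From /ḍ/ at 7 leftward: 6 /š/ blocks.
From /ḍ/ at 11 rightward: 12 /u/ → [+RTR]; word edge.
From /ḍ/ at 11 leftward: 10 /u/ → [+RTR]; 9 /a/ → [+RTR]; 8 /a/ → [+RTR]; 7 /ḍ/ is itself a trigger — this domain ends here.
Targets with no active source: positions 2 3 stay [-emphatic].
[+RTR] positions on the surface: 7 8 9 10 11 12.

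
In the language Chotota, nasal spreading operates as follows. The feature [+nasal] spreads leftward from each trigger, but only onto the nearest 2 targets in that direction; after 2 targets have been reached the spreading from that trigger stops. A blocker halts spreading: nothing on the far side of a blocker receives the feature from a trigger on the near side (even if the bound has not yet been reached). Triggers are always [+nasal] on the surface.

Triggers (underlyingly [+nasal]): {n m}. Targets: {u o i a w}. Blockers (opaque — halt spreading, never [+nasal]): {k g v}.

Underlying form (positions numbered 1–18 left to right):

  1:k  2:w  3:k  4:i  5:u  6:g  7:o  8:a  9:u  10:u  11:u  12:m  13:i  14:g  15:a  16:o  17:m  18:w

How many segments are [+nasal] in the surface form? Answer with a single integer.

6

From /m/ at 12 leftward: 11 /u/ → [+nasal]; 10 /u/ → [+nasal]; bound reached.
From /m/ at 17 leftward: 16 /o/ → [+nasal]; 15 /a/ → [+nasal]; bound reached.
Targets with no active source: positions 2 4 5 7 8 9 13 18 stay [-nasal].
[+nasal] positions on the surface: 10 11 12 15 16 17.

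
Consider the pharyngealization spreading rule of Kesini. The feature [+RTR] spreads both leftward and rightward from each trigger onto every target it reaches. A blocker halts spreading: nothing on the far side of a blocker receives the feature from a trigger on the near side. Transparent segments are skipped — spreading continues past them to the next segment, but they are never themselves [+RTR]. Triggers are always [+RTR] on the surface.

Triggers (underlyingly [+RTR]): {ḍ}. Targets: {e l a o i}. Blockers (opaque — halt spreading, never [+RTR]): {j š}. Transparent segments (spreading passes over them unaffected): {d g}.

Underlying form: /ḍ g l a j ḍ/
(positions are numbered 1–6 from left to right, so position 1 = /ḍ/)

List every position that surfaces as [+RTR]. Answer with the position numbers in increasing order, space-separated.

From /ḍ/ at 1 rightward: 2 /g/ transparent; 3 /l/ → [+RTR]; 4 /a/ → [+RTR]; 5 /j/ blocks.
From /ḍ/ at 1 leftward: word edge.
From /ḍ/ at 6 rightward: word edge.
From /ḍ/ at 6 leftward: 5 /j/ blocks.

1 3 4 6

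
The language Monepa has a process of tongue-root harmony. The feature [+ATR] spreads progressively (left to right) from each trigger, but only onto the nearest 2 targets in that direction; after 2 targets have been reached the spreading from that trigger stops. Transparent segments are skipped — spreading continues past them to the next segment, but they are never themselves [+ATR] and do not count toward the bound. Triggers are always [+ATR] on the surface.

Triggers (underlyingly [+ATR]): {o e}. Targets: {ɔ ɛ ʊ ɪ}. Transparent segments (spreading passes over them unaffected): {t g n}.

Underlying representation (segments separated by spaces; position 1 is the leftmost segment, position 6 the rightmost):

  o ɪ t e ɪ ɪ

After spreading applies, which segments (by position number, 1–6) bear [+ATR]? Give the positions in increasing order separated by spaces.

From /o/ at 1 rightward: 2 /ɪ/ → [+ATR]; 3 /t/ transparent; 4 /e/ is itself a trigger — this domain ends here.
From /e/ at 4 rightward: 5 /ɪ/ → [+ATR]; 6 /ɪ/ → [+ATR]; bound reached.

1 2 4 5 6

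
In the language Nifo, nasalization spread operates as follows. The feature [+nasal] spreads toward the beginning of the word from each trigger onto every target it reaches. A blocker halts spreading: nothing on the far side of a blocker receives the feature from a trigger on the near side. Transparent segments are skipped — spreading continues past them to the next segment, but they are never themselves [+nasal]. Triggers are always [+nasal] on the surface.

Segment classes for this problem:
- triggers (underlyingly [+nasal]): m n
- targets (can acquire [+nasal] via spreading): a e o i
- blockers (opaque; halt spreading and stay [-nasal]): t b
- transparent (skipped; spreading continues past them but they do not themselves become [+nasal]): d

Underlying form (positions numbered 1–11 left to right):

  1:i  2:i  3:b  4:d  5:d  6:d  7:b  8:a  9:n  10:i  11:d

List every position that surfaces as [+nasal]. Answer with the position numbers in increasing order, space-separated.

From /n/ at 9 leftward: 8 /a/ → [+nasal]; 7 /b/ blocks.
Targets with no active source: positions 1 2 10 stay [-nasal].

8 9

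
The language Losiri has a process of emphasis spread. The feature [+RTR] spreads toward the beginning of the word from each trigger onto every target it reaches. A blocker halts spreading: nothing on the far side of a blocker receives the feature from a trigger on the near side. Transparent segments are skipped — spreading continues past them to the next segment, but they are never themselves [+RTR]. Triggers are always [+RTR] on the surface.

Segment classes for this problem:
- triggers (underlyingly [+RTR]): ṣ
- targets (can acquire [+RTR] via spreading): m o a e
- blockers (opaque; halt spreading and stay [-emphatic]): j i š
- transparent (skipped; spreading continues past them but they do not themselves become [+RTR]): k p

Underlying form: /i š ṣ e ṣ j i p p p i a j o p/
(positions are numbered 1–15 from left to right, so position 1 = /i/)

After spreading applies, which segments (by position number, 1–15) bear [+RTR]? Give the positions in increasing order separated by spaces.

3 4 5

From /ṣ/ at 3 leftward: 2 /š/ blocks.
From /ṣ/ at 5 leftward: 4 /e/ → [+RTR]; 3 /ṣ/ is itself a trigger — this domain ends here.
Targets with no active source: positions 12 14 stay [-emphatic].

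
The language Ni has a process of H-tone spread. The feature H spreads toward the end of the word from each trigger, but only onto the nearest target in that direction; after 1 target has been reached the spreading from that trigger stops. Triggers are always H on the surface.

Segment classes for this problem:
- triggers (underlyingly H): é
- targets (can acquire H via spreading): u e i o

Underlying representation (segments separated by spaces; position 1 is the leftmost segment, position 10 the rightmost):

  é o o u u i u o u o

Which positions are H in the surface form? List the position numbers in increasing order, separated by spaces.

1 2

From /é/ at 1 rightward: 2 /o/ → H; bound reached.
Targets with no active source: positions 3 4 5 6 7 8 9 10 stay [-high tone].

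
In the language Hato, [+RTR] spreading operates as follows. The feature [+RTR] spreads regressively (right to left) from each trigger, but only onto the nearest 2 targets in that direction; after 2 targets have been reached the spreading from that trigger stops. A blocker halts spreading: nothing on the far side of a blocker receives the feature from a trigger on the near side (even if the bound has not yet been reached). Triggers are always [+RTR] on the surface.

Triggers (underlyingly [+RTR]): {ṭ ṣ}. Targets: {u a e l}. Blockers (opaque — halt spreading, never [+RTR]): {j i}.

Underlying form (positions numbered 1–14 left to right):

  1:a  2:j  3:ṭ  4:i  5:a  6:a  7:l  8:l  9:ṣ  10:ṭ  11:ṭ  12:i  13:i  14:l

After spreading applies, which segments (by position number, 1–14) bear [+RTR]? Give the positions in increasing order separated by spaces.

From /ṭ/ at 3 leftward: 2 /j/ blocks.
From /ṣ/ at 9 leftward: 8 /l/ → [+RTR]; 7 /l/ → [+RTR]; bound reached.
From /ṭ/ at 10 leftward: 9 /ṣ/ is itself a trigger — this domain ends here.
From /ṭ/ at 11 leftward: 10 /ṭ/ is itself a trigger — this domain ends here.
Targets with no active source: positions 1 5 6 14 stay [-emphatic].

3 7 8 9 10 11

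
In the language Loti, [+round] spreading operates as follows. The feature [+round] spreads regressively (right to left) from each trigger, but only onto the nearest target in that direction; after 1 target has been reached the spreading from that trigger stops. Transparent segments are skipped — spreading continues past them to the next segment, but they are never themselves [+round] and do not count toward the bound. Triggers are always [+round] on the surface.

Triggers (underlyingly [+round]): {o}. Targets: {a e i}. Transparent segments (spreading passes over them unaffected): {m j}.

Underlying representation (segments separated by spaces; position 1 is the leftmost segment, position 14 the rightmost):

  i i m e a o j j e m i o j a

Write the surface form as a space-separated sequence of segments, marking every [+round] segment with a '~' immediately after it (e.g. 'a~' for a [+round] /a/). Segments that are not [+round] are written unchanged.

i i m e a~ o~ j j e m i~ o~ j a

From /o/ at 6 leftward: 5 /a/ → [+round]; bound reached.
From /o/ at 12 leftward: 11 /i/ → [+round]; bound reached.
Targets with no active source: positions 1 2 4 9 14 stay [-round].
[+round] positions on the surface: 5 6 11 12.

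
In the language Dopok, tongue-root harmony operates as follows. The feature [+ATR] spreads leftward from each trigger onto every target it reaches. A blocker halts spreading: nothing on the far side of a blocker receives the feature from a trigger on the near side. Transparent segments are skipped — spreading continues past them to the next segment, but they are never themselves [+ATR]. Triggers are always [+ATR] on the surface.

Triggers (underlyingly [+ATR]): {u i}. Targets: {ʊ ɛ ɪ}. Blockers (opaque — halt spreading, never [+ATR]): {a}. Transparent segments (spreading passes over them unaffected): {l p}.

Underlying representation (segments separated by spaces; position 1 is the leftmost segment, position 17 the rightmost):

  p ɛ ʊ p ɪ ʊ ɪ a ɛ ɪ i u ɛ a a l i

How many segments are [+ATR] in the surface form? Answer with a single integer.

5

From /i/ at 11 leftward: 10 /ɪ/ → [+ATR]; 9 /ɛ/ → [+ATR]; 8 /a/ blocks.
From /u/ at 12 leftward: 11 /i/ is itself a trigger — this domain ends here.
From /i/ at 17 leftward: 16 /l/ transparent; 15 /a/ blocks.
Targets with no active source: positions 2 3 5 6 7 13 stay [-ATR].
[+ATR] positions on the surface: 9 10 11 12 17.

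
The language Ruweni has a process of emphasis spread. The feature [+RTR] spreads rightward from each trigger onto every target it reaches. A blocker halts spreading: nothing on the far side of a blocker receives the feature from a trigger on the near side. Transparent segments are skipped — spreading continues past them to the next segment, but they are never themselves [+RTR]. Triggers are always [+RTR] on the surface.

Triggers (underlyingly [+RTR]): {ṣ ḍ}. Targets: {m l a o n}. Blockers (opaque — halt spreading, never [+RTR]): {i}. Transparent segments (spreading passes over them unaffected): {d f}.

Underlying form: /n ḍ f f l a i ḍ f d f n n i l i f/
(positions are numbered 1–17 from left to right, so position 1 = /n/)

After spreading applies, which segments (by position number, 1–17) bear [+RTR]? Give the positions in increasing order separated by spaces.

From /ḍ/ at 2 rightward: 3 /f/ transparent; 4 /f/ transparent; 5 /l/ → [+RTR]; 6 /a/ → [+RTR]; 7 /i/ blocks.
From /ḍ/ at 8 rightward: 9 /f/ transparent; 10 /d/ transparent; 11 /f/ transparent; 12 /n/ → [+RTR]; 13 /n/ → [+RTR]; 14 /i/ blocks.
Targets with no active source: positions 1 15 stay [-emphatic].

2 5 6 8 12 13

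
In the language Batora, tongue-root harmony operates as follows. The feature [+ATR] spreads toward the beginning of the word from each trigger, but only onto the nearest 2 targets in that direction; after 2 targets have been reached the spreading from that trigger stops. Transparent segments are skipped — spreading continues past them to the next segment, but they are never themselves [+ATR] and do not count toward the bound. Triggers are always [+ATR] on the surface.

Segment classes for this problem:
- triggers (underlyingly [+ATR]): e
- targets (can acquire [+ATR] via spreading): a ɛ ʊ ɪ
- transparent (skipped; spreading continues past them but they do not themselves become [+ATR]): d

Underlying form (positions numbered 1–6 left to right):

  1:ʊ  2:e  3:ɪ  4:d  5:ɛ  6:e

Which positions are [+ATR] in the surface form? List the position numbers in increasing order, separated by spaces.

From /e/ at 2 leftward: 1 /ʊ/ → [+ATR]; word edge.
From /e/ at 6 leftward: 5 /ɛ/ → [+ATR]; 4 /d/ transparent; 3 /ɪ/ → [+ATR]; bound reached.

1 2 3 5 6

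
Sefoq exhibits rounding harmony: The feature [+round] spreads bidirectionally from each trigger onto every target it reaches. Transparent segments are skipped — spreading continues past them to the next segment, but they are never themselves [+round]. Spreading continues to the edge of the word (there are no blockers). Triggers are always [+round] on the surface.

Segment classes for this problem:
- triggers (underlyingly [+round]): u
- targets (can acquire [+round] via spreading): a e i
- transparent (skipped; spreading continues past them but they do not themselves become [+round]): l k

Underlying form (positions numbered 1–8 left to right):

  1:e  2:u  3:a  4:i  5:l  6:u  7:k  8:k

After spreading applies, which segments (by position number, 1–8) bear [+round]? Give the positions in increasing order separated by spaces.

From /u/ at 2 rightward: 3 /a/ → [+round]; 4 /i/ → [+round]; 5 /l/ transparent; 6 /u/ is itself a trigger — this domain ends here.
From /u/ at 2 leftward: 1 /e/ → [+round]; word edge.
From /u/ at 6 rightward: 7 /k/ transparent; 8 /k/ transparent; word edge.
From /u/ at 6 leftward: 5 /l/ transparent; 4 /i/ → [+round]; 3 /a/ → [+round]; 2 /u/ is itself a trigger — this domain ends here.

1 2 3 4 6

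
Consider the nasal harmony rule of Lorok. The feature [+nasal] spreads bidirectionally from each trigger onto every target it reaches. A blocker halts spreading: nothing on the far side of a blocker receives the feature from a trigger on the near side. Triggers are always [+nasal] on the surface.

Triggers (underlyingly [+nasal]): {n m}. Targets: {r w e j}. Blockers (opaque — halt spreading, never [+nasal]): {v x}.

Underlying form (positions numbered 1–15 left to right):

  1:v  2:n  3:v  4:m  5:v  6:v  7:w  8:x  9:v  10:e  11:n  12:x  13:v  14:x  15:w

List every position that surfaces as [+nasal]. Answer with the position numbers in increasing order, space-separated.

From /n/ at 2 rightward: 3 /v/ blocks.
From /n/ at 2 leftward: 1 /v/ blocks.
From /m/ at 4 rightward: 5 /v/ blocks.
From /m/ at 4 leftward: 3 /v/ blocks.
From /n/ at 11 rightward: 12 /x/ blocks.
From /n/ at 11 leftward: 10 /e/ → [+nasal]; 9 /v/ blocks.
Targets with no active source: positions 7 15 stay [-nasal].

2 4 10 11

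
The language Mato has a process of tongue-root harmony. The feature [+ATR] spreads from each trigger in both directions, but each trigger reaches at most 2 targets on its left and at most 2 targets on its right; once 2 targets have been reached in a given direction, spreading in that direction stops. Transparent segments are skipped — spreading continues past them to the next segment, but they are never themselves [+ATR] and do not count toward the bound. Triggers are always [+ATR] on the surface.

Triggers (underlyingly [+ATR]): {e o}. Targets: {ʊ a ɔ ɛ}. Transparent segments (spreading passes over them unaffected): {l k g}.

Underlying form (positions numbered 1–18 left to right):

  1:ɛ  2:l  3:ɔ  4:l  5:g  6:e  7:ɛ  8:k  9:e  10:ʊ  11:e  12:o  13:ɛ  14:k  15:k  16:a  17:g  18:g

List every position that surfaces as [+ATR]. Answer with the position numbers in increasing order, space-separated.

1 3 6 7 9 10 11 12 13 16

From /e/ at 6 rightward: 7 /ɛ/ → [+ATR]; 8 /k/ transparent; 9 /e/ is itself a trigger — this domain ends here.
From /e/ at 6 leftward: 5 /g/ transparent; 4 /l/ transparent; 3 /ɔ/ → [+ATR]; 2 /l/ transparent; 1 /ɛ/ → [+ATR]; bound reached.
From /e/ at 9 rightward: 10 /ʊ/ → [+ATR]; 11 /e/ is itself a trigger — this domain ends here.
From /e/ at 9 leftward: 8 /k/ transparent; 7 /ɛ/ → [+ATR]; 6 /e/ is itself a trigger — this domain ends here.
From /e/ at 11 rightward: 12 /o/ is itself a trigger — this domain ends here.
From /e/ at 11 leftward: 10 /ʊ/ → [+ATR]; 9 /e/ is itself a trigger — this domain ends here.
From /o/ at 12 rightward: 13 /ɛ/ → [+ATR]; 14 /k/ transparent; 15 /k/ transparent; 16 /a/ → [+ATR]; bound reached.
From /o/ at 12 leftward: 11 /e/ is itself a trigger — this domain ends here.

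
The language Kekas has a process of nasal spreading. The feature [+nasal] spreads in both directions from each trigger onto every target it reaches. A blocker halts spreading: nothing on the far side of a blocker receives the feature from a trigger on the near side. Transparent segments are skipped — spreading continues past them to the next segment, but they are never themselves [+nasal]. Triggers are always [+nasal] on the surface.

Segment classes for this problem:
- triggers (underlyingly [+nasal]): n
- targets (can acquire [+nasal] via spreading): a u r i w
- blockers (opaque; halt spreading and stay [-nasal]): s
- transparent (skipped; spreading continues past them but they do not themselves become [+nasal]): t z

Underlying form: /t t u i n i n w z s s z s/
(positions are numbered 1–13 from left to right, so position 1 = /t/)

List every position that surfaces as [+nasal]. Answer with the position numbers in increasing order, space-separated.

From /n/ at 5 rightward: 6 /i/ → [+nasal]; 7 /n/ is itself a trigger — this domain ends here.
From /n/ at 5 leftward: 4 /i/ → [+nasal]; 3 /u/ → [+nasal]; 2 /t/ transparent; 1 /t/ transparent; word edge.
From /n/ at 7 rightward: 8 /w/ → [+nasal]; 9 /z/ transparent; 10 /s/ blocks.
From /n/ at 7 leftward: 6 /i/ → [+nasal]; 5 /n/ is itself a trigger — this domain ends here.

3 4 5 6 7 8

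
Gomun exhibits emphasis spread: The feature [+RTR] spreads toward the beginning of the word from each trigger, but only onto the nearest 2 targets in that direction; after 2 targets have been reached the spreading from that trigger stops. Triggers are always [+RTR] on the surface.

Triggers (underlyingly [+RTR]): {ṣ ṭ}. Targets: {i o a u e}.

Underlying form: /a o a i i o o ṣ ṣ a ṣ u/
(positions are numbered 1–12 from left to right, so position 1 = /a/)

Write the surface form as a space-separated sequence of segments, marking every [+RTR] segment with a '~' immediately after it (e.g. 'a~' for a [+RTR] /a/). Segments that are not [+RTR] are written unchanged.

a o a i i o~ o~ ṣ~ ṣ~ a~ ṣ~ u

From /ṣ/ at 8 leftward: 7 /o/ → [+RTR]; 6 /o/ → [+RTR]; bound reached.
From /ṣ/ at 9 leftward: 8 /ṣ/ is itself a trigger — this domain ends here.
From /ṣ/ at 11 leftward: 10 /a/ → [+RTR]; 9 /ṣ/ is itself a trigger — this domain ends here.
Targets with no active source: positions 1 2 3 4 5 12 stay [-emphatic].
[+RTR] positions on the surface: 6 7 8 9 10 11.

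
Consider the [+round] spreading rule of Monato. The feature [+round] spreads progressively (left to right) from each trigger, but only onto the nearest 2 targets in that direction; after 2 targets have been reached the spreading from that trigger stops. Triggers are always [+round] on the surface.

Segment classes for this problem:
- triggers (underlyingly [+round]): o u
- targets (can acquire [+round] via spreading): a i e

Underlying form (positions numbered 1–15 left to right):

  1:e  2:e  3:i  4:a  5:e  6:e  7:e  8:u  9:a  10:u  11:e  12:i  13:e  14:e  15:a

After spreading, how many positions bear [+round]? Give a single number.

From /u/ at 8 rightward: 9 /a/ → [+round]; 10 /u/ is itself a trigger — this domain ends here.
From /u/ at 10 rightward: 11 /e/ → [+round]; 12 /i/ → [+round]; bound reached.
Targets with no active source: positions 1 2 3 4 5 6 7 13 14 15 stay [-round].
[+round] positions on the surface: 8 9 10 11 12.

5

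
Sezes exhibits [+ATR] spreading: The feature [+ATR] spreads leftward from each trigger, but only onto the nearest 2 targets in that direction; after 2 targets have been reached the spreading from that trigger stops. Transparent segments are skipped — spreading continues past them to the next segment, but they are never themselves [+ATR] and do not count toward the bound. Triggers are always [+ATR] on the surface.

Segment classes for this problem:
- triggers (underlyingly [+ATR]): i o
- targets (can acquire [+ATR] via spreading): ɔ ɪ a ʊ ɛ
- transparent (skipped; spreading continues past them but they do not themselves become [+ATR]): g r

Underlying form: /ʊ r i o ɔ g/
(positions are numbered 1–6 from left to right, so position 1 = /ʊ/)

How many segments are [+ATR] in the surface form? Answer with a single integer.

From /i/ at 3 leftward: 2 /r/ transparent; 1 /ʊ/ → [+ATR]; word edge.
From /o/ at 4 leftward: 3 /i/ is itself a trigger — this domain ends here.
Target with no active source: position 5 stays [-ATR].
[+ATR] positions on the surface: 1 3 4.

3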